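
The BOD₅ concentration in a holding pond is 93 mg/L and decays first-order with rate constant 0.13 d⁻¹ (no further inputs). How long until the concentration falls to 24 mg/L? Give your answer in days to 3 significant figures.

t = ln(C₀/C)/k = ln(93/24)/0.13 = 1.355/0.13 = 10.42 d.

10.4 d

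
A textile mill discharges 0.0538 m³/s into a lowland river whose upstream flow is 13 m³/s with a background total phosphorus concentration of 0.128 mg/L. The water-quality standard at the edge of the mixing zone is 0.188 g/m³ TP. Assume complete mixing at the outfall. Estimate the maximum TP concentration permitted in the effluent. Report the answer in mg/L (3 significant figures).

Mass balance: 0.188·13.05 = 0.0538·Cₑ + 13·0.128.
Cₑ = (2.454 − 1.664) / 0.0538 = 14.69 mg/L.

14.7 mg/L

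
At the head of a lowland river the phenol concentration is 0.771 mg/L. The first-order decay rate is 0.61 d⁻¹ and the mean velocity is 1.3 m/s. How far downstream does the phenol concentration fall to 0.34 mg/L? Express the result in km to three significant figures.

From C = C₀·e^(−kt), t = ln(C₀/C)/k = ln(0.771/0.34)/0.61 = 0.8187/0.61 = 1.342 d.
Distance = v·t = 1.3 m/s × 1.16e+05 s = 1.508e+05 m = 150.8 km.

151 km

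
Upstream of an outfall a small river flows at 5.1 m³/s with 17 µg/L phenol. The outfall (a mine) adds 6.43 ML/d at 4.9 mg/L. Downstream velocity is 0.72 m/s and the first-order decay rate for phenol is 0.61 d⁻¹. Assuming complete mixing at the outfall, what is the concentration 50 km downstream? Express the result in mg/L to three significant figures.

6.43 ML/d = 0.07442 m³/s.
17 µg/L = 0.017 mg/L.
After complete mixing, C₀ = (0.07442·4.9 + 5.1·0.017) / 5.174 = 0.08723 mg/L.
Travel time t = 5e+04 m / 0.72 m/s = 6.944e+04 s = 0.8038 d.
C = 0.08723·exp(−0.61·0.8038) = 0.08723·0.6124 = 0.05342 mg/L.

0.0534 mg/L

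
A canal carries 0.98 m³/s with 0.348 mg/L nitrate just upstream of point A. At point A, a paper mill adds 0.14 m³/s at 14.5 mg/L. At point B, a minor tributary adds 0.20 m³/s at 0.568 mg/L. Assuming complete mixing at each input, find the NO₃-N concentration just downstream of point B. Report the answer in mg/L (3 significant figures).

After input A: C = (0.98·0.348 + 0.14·14.5) / 1.12 = 2.117 mg/L.
After input B: C = (1.12·2.117 + 0.2·0.568) / 1.32 = 1.882 mg/L.

1.88 mg/L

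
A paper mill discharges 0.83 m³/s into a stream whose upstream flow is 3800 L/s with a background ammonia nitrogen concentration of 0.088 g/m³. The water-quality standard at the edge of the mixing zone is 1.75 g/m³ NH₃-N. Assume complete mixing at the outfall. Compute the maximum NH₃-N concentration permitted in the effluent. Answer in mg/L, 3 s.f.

9.36 mg/L

3800 L/s = 3.8 m³/s.
Mass balance: 1.75·4.63 = 0.83·Cₑ + 3.8·0.088.
Cₑ = (8.102 − 0.3344) / 0.83 = 9.359 mg/L.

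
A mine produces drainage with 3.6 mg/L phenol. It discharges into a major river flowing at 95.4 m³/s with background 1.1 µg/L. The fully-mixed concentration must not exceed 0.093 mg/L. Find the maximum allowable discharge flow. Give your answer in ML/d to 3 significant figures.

216 ML/d

1.1 µg/L = 0.0011 mg/L.
Mass balance at complete mixing: C_std·(Q_w + Q_r) = Q_w·C_e + Q_r·C_b.
Rearranging, Q_w = Q_r·(C_std − C_b)/(C_e − C_std) = 95.4·(0.093 − 0.0011) / (3.6 − 0.093) = 2.5 m³/s.
= 216 ML/d.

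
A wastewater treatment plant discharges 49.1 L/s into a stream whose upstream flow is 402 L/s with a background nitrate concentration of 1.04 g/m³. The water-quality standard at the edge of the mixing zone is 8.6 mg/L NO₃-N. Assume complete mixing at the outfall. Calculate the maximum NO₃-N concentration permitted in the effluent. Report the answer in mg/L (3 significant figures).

49.1 L/s = 0.0491 m³/s.
402 L/s = 0.402 m³/s.
Mass balance: 8.6·0.4511 = 0.0491·Cₑ + 0.402·1.04.
Cₑ = (3.879 − 0.4181) / 0.0491 = 70.5 mg/L.

70.5 mg/L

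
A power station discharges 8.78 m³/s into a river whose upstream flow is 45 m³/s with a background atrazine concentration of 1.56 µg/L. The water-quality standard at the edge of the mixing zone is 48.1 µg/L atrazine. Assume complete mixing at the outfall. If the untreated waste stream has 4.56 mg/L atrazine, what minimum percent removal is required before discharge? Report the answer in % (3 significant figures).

93.7 %

1.56 µg/L = 0.00156 mg/L.
48.1 µg/L = 0.0481 mg/L.
Mass balance: 0.0481·53.78 = 8.78·Cₑ + 45·0.00156.
Cₑ = (2.587 − 0.0702) / 8.78 = 0.2866 mg/L.
Required removal = 1 − 0.2866/4.56 = 93.71 %.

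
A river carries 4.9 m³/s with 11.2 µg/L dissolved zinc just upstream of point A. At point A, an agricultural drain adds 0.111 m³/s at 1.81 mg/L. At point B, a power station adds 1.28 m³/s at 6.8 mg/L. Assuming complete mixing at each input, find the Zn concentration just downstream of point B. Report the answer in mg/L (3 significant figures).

11.2 µg/L = 0.0112 mg/L.
After input A: C = (4.9·0.0112 + 0.111·1.81) / 5.011 = 0.05105 mg/L.
After input B: C = (5.011·0.05105 + 1.28·6.8) / 6.291 = 1.424 mg/L.

1.42 mg/L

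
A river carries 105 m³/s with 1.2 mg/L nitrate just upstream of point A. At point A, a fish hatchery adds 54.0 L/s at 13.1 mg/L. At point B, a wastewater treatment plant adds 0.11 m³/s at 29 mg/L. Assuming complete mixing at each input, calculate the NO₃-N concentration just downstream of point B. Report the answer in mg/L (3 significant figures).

1.24 mg/L

54.0 L/s = 0.054 m³/s.
After input A: C = (105·1.2 + 0.054·13.1) / 105.1 = 1.206 mg/L.
After input B: C = (105.1·1.206 + 0.11·29) / 105.2 = 1.235 mg/L.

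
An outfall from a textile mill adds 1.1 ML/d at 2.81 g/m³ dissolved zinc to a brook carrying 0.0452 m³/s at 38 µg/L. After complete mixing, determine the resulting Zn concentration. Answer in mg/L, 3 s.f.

1.1 ML/d = 0.01273 m³/s.
38 µg/L = 0.038 mg/L.
Conservation of mass across the mixing zone: C = (0.01273·2.81 + 0.0452·0.038) / (0.01273 + 0.0452) = 0.03749/0.05793 = 0.6472 mg/L.

0.647 mg/L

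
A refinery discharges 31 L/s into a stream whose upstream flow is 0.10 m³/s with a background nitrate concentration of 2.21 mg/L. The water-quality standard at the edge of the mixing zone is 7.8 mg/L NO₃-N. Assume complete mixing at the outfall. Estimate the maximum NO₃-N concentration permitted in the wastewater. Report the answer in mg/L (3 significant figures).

31 L/s = 0.031 m³/s.
Mass balance: 7.8·0.131 = 0.031·Cₑ + 0.1·2.21.
Cₑ = (1.022 − 0.221) / 0.031 = 25.83 mg/L.

25.8 mg/L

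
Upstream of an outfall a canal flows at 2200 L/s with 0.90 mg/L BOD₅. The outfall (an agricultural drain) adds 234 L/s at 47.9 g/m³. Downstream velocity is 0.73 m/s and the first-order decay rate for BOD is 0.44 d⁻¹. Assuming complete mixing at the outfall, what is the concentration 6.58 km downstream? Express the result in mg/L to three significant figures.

234 L/s = 0.234 m³/s.
2200 L/s = 2.2 m³/s.
After complete mixing, C₀ = (0.234·47.9 + 2.2·0.9) / 2.434 = 5.418 mg/L.
Travel time t = 6580 m / 0.73 m/s = 9014 s = 0.1043 d.
C = 5.418·exp(−0.44·0.1043) = 5.418·0.9551 = 5.175 mg/L.

5.18 mg/L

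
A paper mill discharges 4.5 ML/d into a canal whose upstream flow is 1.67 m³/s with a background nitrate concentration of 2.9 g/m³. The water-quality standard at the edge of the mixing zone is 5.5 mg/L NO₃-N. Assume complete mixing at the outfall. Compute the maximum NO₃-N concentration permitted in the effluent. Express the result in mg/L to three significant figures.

88.9 mg/L

4.5 ML/d = 0.05208 m³/s.
Mass balance: 5.5·1.722 = 0.05208·Cₑ + 1.67·2.9.
Cₑ = (9.471 − 4.843) / 0.05208 = 88.87 mg/L.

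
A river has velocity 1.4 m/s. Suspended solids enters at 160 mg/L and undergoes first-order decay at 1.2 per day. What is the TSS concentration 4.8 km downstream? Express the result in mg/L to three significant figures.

153 mg/L

Travel time t = 4.8 km / 1.4 m/s = 4800/1.4 = 3429 s = 0.03968 d.
First-order decay: C = 160·exp(−1.2·0.03968) = 160·0.9535 = 152.6 mg/L.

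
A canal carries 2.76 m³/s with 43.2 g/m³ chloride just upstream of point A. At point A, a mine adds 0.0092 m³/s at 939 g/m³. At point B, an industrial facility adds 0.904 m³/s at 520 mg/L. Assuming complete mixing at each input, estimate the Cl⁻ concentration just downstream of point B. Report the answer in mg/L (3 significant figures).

After input A: C = (2.76·43.2 + 0.0092·939) / 2.769 = 46.18 mg/L.
After input B: C = (2.769·46.18 + 0.904·520) / 3.673 = 162.8 mg/L.

163 mg/L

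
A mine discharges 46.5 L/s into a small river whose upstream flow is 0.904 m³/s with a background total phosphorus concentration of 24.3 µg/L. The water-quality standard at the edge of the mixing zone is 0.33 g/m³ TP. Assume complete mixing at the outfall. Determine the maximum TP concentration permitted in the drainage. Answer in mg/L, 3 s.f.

6.27 mg/L

46.5 L/s = 0.0465 m³/s.
24.3 µg/L = 0.0243 mg/L.
Mass balance: 0.33·0.9505 = 0.0465·Cₑ + 0.904·0.0243.
Cₑ = (0.3137 − 0.02197) / 0.0465 = 6.273 mg/L.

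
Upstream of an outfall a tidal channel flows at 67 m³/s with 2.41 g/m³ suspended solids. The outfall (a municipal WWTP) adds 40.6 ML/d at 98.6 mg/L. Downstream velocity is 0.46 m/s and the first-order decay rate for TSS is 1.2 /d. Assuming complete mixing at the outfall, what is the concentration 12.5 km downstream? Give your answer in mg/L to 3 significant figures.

40.6 ML/d = 0.4699 m³/s.
After complete mixing, C₀ = (0.4699·98.6 + 67·2.41) / 67.47 = 3.08 mg/L.
Travel time t = 1.25e+04 m / 0.46 m/s = 2.717e+04 s = 0.3145 d.
C = 3.08·exp(−1.2·0.3145) = 3.08·0.6856 = 2.112 mg/L.

2.11 mg/L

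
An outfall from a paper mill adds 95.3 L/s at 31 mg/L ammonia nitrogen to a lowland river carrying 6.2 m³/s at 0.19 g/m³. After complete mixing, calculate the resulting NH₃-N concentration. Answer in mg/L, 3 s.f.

95.3 L/s = 0.0953 m³/s.
By mass balance at complete mixing, C = (0.0953·31 + 6.2·0.19) / (0.0953 + 6.2) = 4.132/6.295 = 0.6564 mg/L.

0.656 mg/L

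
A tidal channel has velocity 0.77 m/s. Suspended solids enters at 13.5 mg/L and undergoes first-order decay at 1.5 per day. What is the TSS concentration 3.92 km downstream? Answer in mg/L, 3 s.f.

12.4 mg/L

Travel time t = 3.92 km / 0.77 m/s = 3920/0.77 = 5091 s = 0.05892 d.
First-order decay: C = 13.5·exp(−1.5·0.05892) = 13.5·0.9154 = 12.36 mg/L.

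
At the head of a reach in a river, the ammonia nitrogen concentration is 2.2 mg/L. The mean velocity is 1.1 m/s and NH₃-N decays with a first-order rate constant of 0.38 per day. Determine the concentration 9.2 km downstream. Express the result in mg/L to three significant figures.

Travel time t = 9.2 km / 1.1 m/s = 9200/1.1 = 8364 s = 0.0968 d.
First-order decay: C = 2.2·exp(−0.38·0.0968) = 2.2·0.9639 = 2.121 mg/L.

2.12 mg/L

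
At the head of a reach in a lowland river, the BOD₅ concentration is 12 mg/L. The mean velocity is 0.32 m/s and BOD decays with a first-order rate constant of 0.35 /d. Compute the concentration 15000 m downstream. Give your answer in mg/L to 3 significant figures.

9.92 mg/L

Travel time t = 15000 m / 0.32 m/s = 1.5e+04/0.32 = 4.688e+04 s = 0.5425 d.
First-order decay: C = 12·exp(−0.35·0.5425) = 12·0.8271 = 9.925 mg/L.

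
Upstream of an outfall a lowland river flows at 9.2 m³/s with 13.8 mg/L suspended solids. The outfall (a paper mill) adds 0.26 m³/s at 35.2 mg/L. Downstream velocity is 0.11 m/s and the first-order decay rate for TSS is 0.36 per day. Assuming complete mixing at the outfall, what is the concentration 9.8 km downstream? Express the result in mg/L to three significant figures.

After complete mixing, C₀ = (0.26·35.2 + 9.2·13.8) / 9.46 = 14.39 mg/L.
Travel time t = 9800 m / 0.11 m/s = 8.909e+04 s = 1.031 d.
C = 14.39·exp(−0.36·1.031) = 14.39·0.6899 = 9.926 mg/L.

9.93 mg/L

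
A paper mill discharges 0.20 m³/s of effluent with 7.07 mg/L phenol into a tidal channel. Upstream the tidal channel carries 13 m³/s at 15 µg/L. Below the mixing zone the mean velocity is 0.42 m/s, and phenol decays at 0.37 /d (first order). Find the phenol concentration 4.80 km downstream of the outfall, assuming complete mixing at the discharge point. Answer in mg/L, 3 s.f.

15 µg/L = 0.015 mg/L.
After complete mixing, C₀ = (0.2·7.07 + 13·0.015) / 13.2 = 0.1219 mg/L.
Travel time t = 4800 m / 0.42 m/s = 1.143e+04 s = 0.1323 d.
C = 0.1219·exp(−0.37·0.1323) = 0.1219·0.9522 = 0.1161 mg/L.

0.116 mg/L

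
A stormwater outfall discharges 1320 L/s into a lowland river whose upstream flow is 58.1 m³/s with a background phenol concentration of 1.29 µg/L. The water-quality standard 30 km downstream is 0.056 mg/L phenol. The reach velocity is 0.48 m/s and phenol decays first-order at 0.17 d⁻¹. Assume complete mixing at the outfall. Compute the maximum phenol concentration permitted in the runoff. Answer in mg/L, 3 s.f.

1320 L/s = 1.32 m³/s.
1.29 µg/L = 0.00129 mg/L.
Travel time to the compliance point: t = 3e+04/0.48 = 6.25e+04 s = 0.7234 d; decay factor exp(−0.17·0.7234) = 0.8843.
So the concentration just after mixing may be at most 0.056/0.8843 = 0.06333 mg/L.
Mass balance: 0.06333·59.42 = 1.32·Cₑ + 58.1·0.00129.
Cₑ = (3.763 − 0.07495) / 1.32 = 2.794 mg/L.

2.79 mg/L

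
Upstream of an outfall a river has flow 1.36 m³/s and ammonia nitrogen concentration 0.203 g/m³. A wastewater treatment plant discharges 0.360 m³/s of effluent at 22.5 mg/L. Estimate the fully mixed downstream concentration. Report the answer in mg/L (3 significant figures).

Flow-weighted mixing gives C = (0.36·22.5 + 1.36·0.203) / (0.36 + 1.36) = 8.376/1.72 = 4.87 mg/L.

4.87 mg/L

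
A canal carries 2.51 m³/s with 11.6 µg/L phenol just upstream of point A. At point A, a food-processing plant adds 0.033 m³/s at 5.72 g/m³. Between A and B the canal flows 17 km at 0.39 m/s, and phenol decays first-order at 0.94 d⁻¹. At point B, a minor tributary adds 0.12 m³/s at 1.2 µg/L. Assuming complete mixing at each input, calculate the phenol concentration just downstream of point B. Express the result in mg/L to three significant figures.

0.0510 mg/L

11.6 µg/L = 0.0116 mg/L.
After input A: C = (2.51·0.0116 + 0.033·5.72) / 2.543 = 0.08568 mg/L.
Over the 17 km reach to input B (t = 4.359e+04 s = 0.5045 d), decay gives C = 0.08568·exp(−0.94·0.5045) = 0.05332 mg/L.
1.2 µg/L = 0.0012 mg/L.
After input B: C = (2.543·0.05332 + 0.12·0.0012) / 2.663 = 0.05097 mg/L.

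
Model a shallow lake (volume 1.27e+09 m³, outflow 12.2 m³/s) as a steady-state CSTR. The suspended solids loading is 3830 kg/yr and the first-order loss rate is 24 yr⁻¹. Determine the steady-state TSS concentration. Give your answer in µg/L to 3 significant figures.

Outflow Q = 12.2 m³/s × 3.156e+07 s/yr = 3.85e+08 m³/yr.
Steady-state CSTR mass balance: W = Q·C + k·V·C, so C = W/(Q + kV).
Q + kV = 3.85e+08 + 24·1.27e+09 = 3.087e+10 m³/yr.
C = 3830/3.087e+10 = 1.241e-07 kg/m³ = 0.0001241 mg/L = 0.1241 µg/L.

0.124 µg/L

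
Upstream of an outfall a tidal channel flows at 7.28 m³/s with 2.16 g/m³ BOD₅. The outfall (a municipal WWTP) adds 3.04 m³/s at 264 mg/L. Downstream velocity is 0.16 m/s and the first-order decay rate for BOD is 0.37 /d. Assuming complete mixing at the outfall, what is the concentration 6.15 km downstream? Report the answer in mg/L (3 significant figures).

67.3 mg/L

After complete mixing, C₀ = (3.04·264 + 7.28·2.16) / 10.32 = 79.29 mg/L.
Travel time t = 6150 m / 0.16 m/s = 3.844e+04 s = 0.4449 d.
C = 79.29·exp(−0.37·0.4449) = 79.29·0.8482 = 67.26 mg/L.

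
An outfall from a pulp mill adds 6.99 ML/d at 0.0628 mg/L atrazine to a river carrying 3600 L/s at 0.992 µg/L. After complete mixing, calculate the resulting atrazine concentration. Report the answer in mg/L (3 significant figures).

0.00235 mg/L

6.99 ML/d = 0.0809 m³/s.
3600 L/s = 3.6 m³/s.
0.992 µg/L = 0.000992 mg/L.
Conservation of mass across the mixing zone: C = (0.0809·0.0628 + 3.6·0.000992) / (0.0809 + 3.6) = 0.008652/3.681 = 0.00235 mg/L.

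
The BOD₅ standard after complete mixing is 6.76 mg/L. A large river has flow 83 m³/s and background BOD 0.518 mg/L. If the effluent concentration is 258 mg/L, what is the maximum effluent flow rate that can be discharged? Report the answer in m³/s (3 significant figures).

Mass balance at complete mixing: C_std·(Q_w + Q_r) = Q_w·C_e + Q_r·C_b.
Rearranging, Q_w = Q_r·(C_std − C_b)/(C_e − C_std) = 83·(6.76 − 0.518) / (258 − 6.76) = 2.062 m³/s.

2.06 m³/s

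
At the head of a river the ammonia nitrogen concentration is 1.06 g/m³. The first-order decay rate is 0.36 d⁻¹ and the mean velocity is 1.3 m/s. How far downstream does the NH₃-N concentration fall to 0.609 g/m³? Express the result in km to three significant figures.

From C = C₀·e^(−kt), t = ln(C₀/C)/k = ln(1.06/0.609)/0.36 = 0.5542/0.36 = 1.539 d.
Distance = v·t = 1.3 m/s × 1.33e+05 s = 1.729e+05 m = 172.9 km.

173 km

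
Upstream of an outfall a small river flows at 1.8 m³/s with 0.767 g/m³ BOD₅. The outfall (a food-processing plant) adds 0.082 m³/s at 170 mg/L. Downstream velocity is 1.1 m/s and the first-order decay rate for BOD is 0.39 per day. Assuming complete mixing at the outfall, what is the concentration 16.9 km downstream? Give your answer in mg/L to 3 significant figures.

After complete mixing, C₀ = (0.082·170 + 1.8·0.767) / 1.882 = 8.141 mg/L.
Travel time t = 1.69e+04 m / 1.1 m/s = 1.536e+04 s = 0.1778 d.
C = 8.141·exp(−0.39·0.1778) = 8.141·0.933 = 7.595 mg/L.

7.60 mg/L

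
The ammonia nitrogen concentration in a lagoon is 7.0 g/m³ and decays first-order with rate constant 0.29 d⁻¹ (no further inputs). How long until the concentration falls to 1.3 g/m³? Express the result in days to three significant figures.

t = ln(C₀/C)/k = ln(7.0/1.3)/0.29 = 1.684/0.29 = 5.805 d.

5.81 d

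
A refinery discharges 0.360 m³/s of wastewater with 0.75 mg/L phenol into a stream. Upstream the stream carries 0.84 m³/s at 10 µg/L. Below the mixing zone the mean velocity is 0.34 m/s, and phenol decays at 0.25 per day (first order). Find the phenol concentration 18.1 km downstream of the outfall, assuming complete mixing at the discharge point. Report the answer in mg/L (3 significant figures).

0.199 mg/L

10 µg/L = 0.01 mg/L.
After complete mixing, C₀ = (0.36·0.75 + 0.84·0.01) / 1.2 = 0.232 mg/L.
Travel time t = 1.81e+04 m / 0.34 m/s = 5.324e+04 s = 0.6161 d.
C = 0.232·exp(−0.25·0.6161) = 0.232·0.8572 = 0.1989 mg/L.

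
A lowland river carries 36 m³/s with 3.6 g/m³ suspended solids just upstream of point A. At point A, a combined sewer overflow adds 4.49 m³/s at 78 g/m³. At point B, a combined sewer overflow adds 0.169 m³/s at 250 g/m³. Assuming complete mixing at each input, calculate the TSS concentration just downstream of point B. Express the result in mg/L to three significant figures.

12.8 mg/L

After input A: C = (36·3.6 + 4.49·78) / 40.49 = 11.85 mg/L.
After input B: C = (40.49·11.85 + 0.169·250) / 40.66 = 12.84 mg/L.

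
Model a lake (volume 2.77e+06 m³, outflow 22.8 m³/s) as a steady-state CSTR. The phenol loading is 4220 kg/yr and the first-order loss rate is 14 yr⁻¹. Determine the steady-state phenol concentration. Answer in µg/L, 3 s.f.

5.57 µg/L

Outflow Q = 22.8 m³/s × 3.156e+07 s/yr = 7.195e+08 m³/yr.
Steady-state CSTR mass balance: W = Q·C + k·V·C, so C = W/(Q + kV).
Q + kV = 7.195e+08 + 14·2.77e+06 = 7.583e+08 m³/yr.
C = 4220/7.583e+08 = 5.565e-06 kg/m³ = 0.005565 mg/L = 5.565 µg/L.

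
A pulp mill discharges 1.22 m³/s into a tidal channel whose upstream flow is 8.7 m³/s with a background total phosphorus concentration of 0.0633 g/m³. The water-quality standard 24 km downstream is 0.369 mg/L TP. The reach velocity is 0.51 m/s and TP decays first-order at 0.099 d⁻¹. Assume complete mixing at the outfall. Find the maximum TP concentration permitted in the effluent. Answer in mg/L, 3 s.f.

2.72 mg/L

Travel time to the compliance point: t = 2.4e+04/0.51 = 4.706e+04 s = 0.5447 d; decay factor exp(−0.099·0.5447) = 0.9475.
So the concentration just after mixing may be at most 0.369/0.9475 = 0.3894 mg/L.
Mass balance: 0.3894·9.92 = 1.22·Cₑ + 8.7·0.0633.
Cₑ = (3.863 − 0.5507) / 1.22 = 2.715 mg/L.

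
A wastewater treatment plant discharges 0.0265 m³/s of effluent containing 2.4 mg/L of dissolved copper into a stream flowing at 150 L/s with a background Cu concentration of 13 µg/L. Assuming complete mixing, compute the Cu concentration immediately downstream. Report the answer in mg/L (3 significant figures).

150 L/s = 0.15 m³/s.
13 µg/L = 0.013 mg/L.
Flow-weighted mixing gives C = (0.0265·2.4 + 0.15·0.013) / (0.0265 + 0.15) = 0.06555/0.1765 = 0.3714 mg/L.

0.371 mg/L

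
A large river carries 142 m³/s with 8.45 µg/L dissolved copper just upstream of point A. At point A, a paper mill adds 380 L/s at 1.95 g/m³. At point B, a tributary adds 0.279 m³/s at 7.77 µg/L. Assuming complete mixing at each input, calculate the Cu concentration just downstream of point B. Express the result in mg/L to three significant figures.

0.0136 mg/L

8.45 µg/L = 0.00845 mg/L.
380 L/s = 0.38 m³/s.
After input A: C = (142·0.00845 + 0.38·1.95) / 142.4 = 0.01363 mg/L.
7.77 µg/L = 0.00777 mg/L.
After input B: C = (142.4·0.01363 + 0.279·0.00777) / 142.7 = 0.01362 mg/L.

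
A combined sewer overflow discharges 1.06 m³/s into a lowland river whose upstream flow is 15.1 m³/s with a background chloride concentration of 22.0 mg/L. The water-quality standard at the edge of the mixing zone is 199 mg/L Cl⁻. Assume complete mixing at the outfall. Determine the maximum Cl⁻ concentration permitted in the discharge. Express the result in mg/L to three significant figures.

Mass balance: 199·16.16 = 1.06·Cₑ + 15.1·22.
Cₑ = (3216 − 332.2) / 1.06 = 2720 mg/L.

2720 mg/L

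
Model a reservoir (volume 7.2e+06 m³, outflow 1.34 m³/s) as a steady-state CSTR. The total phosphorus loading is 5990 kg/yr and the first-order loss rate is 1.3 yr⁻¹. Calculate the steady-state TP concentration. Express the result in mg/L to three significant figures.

0.116 mg/L

Outflow Q = 1.34 m³/s × 3.156e+07 s/yr = 4.229e+07 m³/yr.
Steady-state CSTR mass balance: W = Q·C + k·V·C, so C = W/(Q + kV).
Q + kV = 4.229e+07 + 1.3·7.2e+06 = 5.165e+07 m³/yr.
C = 5990/5.165e+07 = 0.000116 kg/m³ = 0.116 mg/L.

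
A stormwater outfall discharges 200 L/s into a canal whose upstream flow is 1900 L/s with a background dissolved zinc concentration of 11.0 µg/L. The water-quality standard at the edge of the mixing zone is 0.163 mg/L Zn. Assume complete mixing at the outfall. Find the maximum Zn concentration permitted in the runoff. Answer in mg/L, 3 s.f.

1.61 mg/L

200 L/s = 0.2 m³/s.
1900 L/s = 1.9 m³/s.
11.0 µg/L = 0.011 mg/L.
Mass balance: 0.163·2.1 = 0.2·Cₑ + 1.9·0.011.
Cₑ = (0.3423 − 0.0209) / 0.2 = 1.607 mg/L.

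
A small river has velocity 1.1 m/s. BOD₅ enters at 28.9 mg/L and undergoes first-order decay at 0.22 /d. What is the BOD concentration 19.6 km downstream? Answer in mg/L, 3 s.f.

27.6 mg/L

Travel time t = 19.6 km / 1.1 m/s = 1.96e+04/1.1 = 1.782e+04 s = 0.2062 d.
First-order decay: C = 28.9·exp(−0.22·0.2062) = 28.9·0.9556 = 27.62 mg/L.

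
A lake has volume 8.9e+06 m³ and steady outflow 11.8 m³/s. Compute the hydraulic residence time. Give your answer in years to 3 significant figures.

0.0239 yr

Q = 11.8 m³/s × 3.156e+07 s/yr = 3.724e+08 m³/yr.
Hydraulic residence time τ = V/Q = 8.9e+06/3.724e+08 = 0.0239 yr.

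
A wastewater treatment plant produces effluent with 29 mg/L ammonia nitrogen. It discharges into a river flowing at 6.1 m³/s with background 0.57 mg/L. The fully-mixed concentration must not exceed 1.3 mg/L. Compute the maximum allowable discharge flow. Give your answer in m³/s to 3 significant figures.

0.161 m³/s

Mass balance at complete mixing: C_std·(Q_w + Q_r) = Q_w·C_e + Q_r·C_b.
Rearranging, Q_w = Q_r·(C_std − C_b)/(C_e − C_std) = 6.1·(1.3 − 0.57) / (29 − 1.3) = 0.1608 m³/s.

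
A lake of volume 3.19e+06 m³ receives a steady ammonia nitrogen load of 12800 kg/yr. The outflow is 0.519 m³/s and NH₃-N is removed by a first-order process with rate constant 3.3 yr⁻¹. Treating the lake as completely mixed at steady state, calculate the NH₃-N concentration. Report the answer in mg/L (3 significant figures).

Outflow Q = 0.519 m³/s × 3.156e+07 s/yr = 1.638e+07 m³/yr.
Steady-state CSTR mass balance: W = Q·C + k·V·C, so C = W/(Q + kV).
Q + kV = 1.638e+07 + 3.3·3.19e+06 = 2.691e+07 m³/yr.
C = 12800/2.691e+07 = 0.0004757 kg/m³ = 0.4757 mg/L.

0.476 mg/L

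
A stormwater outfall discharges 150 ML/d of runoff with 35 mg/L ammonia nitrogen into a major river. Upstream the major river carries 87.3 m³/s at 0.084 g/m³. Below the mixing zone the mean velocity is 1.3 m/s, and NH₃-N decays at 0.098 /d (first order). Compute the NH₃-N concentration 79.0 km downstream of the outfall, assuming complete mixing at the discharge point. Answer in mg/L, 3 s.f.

0.714 mg/L

150 ML/d = 1.736 m³/s.
After complete mixing, C₀ = (1.736·35 + 87.3·0.084) / 89.04 = 0.7648 mg/L.
Travel time t = 7.9e+04 m / 1.3 m/s = 6.077e+04 s = 0.7033 d.
C = 0.7648·exp(−0.098·0.7033) = 0.7648·0.9334 = 0.7139 mg/L.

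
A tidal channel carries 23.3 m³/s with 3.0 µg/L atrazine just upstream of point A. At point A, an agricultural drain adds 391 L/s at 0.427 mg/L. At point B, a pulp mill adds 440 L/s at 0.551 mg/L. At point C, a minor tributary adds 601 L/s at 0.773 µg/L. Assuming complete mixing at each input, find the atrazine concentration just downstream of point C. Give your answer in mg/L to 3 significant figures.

3.0 µg/L = 0.003 mg/L.
391 L/s = 0.391 m³/s.
After input A: C = (23.3·0.003 + 0.391·0.427) / 23.69 = 0.009998 mg/L.
440 L/s = 0.44 m³/s.
After input B: C = (23.69·0.009998 + 0.44·0.551) / 24.13 = 0.01986 mg/L.
601 L/s = 0.601 m³/s.
0.773 µg/L = 0.000773 mg/L.
After input C: C = (24.13·0.01986 + 0.601·0.000773) / 24.73 = 0.0194 mg/L.

0.0194 mg/L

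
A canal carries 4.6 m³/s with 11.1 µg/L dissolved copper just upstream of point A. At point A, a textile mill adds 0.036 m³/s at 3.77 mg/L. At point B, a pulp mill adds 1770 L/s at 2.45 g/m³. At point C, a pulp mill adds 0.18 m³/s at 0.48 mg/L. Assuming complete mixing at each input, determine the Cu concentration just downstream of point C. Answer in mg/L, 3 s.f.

0.700 mg/L

11.1 µg/L = 0.0111 mg/L.
After input A: C = (4.6·0.0111 + 0.036·3.77) / 4.636 = 0.04029 mg/L.
1770 L/s = 1.77 m³/s.
After input B: C = (4.636·0.04029 + 1.77·2.45) / 6.406 = 0.7061 mg/L.
After input C: C = (6.406·0.7061 + 0.18·0.48) / 6.586 = 0.6999 mg/L.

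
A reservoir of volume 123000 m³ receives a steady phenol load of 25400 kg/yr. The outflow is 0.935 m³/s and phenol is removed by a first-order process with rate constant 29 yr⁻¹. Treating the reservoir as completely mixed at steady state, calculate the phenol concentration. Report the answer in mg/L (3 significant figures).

Outflow Q = 0.935 m³/s × 3.156e+07 s/yr = 2.951e+07 m³/yr.
Steady-state CSTR mass balance: W = Q·C + k·V·C, so C = W/(Q + kV).
Q + kV = 2.951e+07 + 29·123000 = 3.307e+07 m³/yr.
C = 25400/3.307e+07 = 0.000768 kg/m³ = 0.768 mg/L.

0.768 mg/L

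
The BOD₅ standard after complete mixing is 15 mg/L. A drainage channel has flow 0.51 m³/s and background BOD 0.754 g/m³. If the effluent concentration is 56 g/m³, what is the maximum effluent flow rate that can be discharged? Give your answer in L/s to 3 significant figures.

177 L/s

Mass balance at complete mixing: C_std·(Q_w + Q_r) = Q_w·C_e + Q_r·C_b.
Rearranging, Q_w = Q_r·(C_std − C_b)/(C_e − C_std) = 0.51·(15 − 0.754) / (56 − 15) = 0.1772 m³/s.
= 177.2 L/s.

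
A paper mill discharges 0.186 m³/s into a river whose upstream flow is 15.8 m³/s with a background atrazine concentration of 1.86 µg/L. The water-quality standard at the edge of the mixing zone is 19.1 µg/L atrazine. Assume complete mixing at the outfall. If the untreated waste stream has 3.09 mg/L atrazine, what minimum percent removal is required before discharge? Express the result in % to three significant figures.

1.86 µg/L = 0.00186 mg/L.
19.1 µg/L = 0.0191 mg/L.
Mass balance: 0.0191·15.99 = 0.186·Cₑ + 15.8·0.00186.
Cₑ = (0.3053 − 0.02939) / 0.186 = 1.484 mg/L.
Required removal = 1 − 1.484/3.09 = 51.99 %.

52.0 %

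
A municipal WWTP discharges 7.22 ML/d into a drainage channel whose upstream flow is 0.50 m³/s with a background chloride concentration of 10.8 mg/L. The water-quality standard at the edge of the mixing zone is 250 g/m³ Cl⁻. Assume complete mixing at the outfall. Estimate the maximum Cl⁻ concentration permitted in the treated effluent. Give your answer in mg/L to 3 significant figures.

7.22 ML/d = 0.08356 m³/s.
Mass balance: 250·0.5836 = 0.08356·Cₑ + 0.5·10.8.
Cₑ = (145.9 − 5.4) / 0.08356 = 1681 mg/L.

1680 mg/L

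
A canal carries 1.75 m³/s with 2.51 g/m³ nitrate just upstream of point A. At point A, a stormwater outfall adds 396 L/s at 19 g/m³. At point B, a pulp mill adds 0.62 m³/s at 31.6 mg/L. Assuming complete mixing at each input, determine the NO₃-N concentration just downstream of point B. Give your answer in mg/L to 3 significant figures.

396 L/s = 0.396 m³/s.
After input A: C = (1.75·2.51 + 0.396·19) / 2.146 = 5.553 mg/L.
After input B: C = (2.146·5.553 + 0.62·31.6) / 2.766 = 11.39 mg/L.

11.4 mg/L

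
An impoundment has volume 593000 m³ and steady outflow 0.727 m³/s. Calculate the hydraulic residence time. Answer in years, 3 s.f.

Q = 0.727 m³/s × 3.156e+07 s/yr = 2.294e+07 m³/yr.
Hydraulic residence time τ = V/Q = 593000/2.294e+07 = 0.02585 yr.

0.0258 yr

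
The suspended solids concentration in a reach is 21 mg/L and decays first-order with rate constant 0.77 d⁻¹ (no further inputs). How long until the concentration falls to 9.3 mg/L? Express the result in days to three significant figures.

t = ln(C₀/C)/k = ln(21/9.3)/0.77 = 0.8145/0.77 = 1.058 d.

1.06 d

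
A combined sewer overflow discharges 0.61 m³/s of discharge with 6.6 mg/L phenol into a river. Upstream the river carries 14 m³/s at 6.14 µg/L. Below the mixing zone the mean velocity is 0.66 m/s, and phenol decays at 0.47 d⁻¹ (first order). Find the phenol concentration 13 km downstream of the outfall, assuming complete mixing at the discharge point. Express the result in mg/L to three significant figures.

6.14 µg/L = 0.00614 mg/L.
After complete mixing, C₀ = (0.61·6.6 + 14·0.00614) / 14.61 = 0.2814 mg/L.
Travel time t = 1.3e+04 m / 0.66 m/s = 1.97e+04 s = 0.228 d.
C = 0.2814·exp(−0.47·0.228) = 0.2814·0.8984 = 0.2529 mg/L.

0.253 mg/L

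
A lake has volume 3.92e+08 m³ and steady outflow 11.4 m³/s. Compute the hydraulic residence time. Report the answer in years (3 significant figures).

Q = 11.4 m³/s × 3.156e+07 s/yr = 3.598e+08 m³/yr.
Hydraulic residence time τ = V/Q = 3.92e+08/3.598e+08 = 1.09 yr.

1.09 yr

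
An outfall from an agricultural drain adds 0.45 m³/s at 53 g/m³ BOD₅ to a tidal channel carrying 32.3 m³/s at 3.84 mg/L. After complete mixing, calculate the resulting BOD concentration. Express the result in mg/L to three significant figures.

By mass balance at complete mixing, C = (0.45·53 + 32.3·3.84) / (0.45 + 32.3) = 147.9/32.75 = 4.515 mg/L.

4.52 mg/L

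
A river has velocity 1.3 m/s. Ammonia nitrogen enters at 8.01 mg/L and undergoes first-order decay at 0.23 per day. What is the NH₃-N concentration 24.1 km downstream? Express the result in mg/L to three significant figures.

Travel time t = 24.1 km / 1.3 m/s = 2.41e+04/1.3 = 1.854e+04 s = 0.2146 d.
First-order decay: C = 8.01·exp(−0.23·0.2146) = 8.01·0.9518 = 7.624 mg/L.

7.62 mg/L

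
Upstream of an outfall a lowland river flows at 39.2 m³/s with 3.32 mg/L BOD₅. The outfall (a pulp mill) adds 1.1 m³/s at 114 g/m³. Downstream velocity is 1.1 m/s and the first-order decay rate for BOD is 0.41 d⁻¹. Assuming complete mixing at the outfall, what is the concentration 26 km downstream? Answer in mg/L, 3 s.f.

After complete mixing, C₀ = (1.1·114 + 39.2·3.32) / 40.3 = 6.341 mg/L.
Travel time t = 2.6e+04 m / 1.1 m/s = 2.364e+04 s = 0.2736 d.
C = 6.341·exp(−0.41·0.2736) = 6.341·0.8939 = 5.668 mg/L.

5.67 mg/L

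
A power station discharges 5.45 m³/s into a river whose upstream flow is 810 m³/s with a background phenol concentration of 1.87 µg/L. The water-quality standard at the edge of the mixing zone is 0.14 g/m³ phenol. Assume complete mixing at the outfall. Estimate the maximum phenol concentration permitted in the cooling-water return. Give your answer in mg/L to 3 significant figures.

1.87 µg/L = 0.00187 mg/L.
Mass balance: 0.14·815.5 = 5.45·Cₑ + 810·0.00187.
Cₑ = (114.2 − 1.515) / 5.45 = 20.67 mg/L.

20.7 mg/L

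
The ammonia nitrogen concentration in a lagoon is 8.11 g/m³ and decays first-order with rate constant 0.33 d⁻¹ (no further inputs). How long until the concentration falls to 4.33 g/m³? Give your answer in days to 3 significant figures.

t = ln(C₀/C)/k = ln(8.11/4.33)/0.33 = 0.6275/0.33 = 1.902 d.

1.90 d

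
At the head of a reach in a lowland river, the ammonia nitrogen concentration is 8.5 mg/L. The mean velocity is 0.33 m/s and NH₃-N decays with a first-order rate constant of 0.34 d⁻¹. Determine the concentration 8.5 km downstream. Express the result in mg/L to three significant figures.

Travel time t = 8.5 km / 0.33 m/s = 8500/0.33 = 2.576e+04 s = 0.2981 d.
First-order decay: C = 8.5·exp(−0.34·0.2981) = 8.5·0.9036 = 7.681 mg/L.

7.68 mg/L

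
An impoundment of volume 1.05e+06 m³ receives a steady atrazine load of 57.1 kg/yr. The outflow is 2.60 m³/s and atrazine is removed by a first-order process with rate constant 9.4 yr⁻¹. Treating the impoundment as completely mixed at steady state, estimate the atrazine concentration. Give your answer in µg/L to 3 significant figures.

Outflow Q = 2.60 m³/s × 3.156e+07 s/yr = 8.205e+07 m³/yr.
Steady-state CSTR mass balance: W = Q·C + k·V·C, so C = W/(Q + kV).
Q + kV = 8.205e+07 + 9.4·1.05e+06 = 9.192e+07 m³/yr.
C = 57.1/9.192e+07 = 6.212e-07 kg/m³ = 0.0006212 mg/L = 0.6212 µg/L.

0.621 µg/L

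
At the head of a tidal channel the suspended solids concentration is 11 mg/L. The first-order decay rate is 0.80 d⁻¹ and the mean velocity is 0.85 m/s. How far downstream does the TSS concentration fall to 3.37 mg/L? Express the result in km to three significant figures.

From C = C₀·e^(−kt), t = ln(C₀/C)/k = ln(11/3.37)/0.80 = 1.183/0.80 = 1.479 d.
Distance = v·t = 0.85 m/s × 1.278e+05 s = 1.086e+05 m = 108.6 km.

109 km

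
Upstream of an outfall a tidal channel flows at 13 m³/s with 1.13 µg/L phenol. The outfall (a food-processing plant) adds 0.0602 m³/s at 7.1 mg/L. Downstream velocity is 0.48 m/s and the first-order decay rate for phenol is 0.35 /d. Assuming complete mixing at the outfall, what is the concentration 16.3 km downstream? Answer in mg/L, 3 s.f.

0.0295 mg/L

1.13 µg/L = 0.00113 mg/L.
After complete mixing, C₀ = (0.0602·7.1 + 13·0.00113) / 13.06 = 0.03385 mg/L.
Travel time t = 1.63e+04 m / 0.48 m/s = 3.396e+04 s = 0.393 d.
C = 0.03385·exp(−0.35·0.393) = 0.03385·0.8715 = 0.0295 mg/L.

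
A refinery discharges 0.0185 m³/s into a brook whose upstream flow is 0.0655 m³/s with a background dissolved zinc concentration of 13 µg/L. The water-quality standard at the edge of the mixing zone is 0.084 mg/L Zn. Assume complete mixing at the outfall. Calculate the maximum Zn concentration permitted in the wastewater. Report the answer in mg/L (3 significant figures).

13 µg/L = 0.013 mg/L.
Mass balance: 0.084·0.084 = 0.0185·Cₑ + 0.0655·0.013.
Cₑ = (0.007056 − 0.0008515) / 0.0185 = 0.3354 mg/L.

0.335 mg/L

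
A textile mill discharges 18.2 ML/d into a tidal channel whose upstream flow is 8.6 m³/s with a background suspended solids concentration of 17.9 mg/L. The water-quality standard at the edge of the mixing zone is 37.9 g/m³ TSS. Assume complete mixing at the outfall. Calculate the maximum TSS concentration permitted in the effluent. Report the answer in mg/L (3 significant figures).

854 mg/L

18.2 ML/d = 0.2106 m³/s.
Mass balance: 37.9·8.811 = 0.2106·Cₑ + 8.6·17.9.
Cₑ = (333.9 − 153.9) / 0.2106 = 854.4 mg/L.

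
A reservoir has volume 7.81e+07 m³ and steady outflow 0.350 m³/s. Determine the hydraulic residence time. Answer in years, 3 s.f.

Q = 0.350 m³/s × 3.156e+07 s/yr = 1.105e+07 m³/yr.
Hydraulic residence time τ = V/Q = 7.81e+07/1.105e+07 = 7.071 yr.

7.07 yr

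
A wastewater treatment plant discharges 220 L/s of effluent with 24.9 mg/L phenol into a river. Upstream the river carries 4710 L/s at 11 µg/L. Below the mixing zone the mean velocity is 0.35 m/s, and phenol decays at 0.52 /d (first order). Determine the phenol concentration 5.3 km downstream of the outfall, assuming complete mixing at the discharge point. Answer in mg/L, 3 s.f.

1.02 mg/L

220 L/s = 0.22 m³/s.
4710 L/s = 4.71 m³/s.
11 µg/L = 0.011 mg/L.
After complete mixing, C₀ = (0.22·24.9 + 4.71·0.011) / 4.93 = 1.122 mg/L.
Travel time t = 5300 m / 0.35 m/s = 1.514e+04 s = 0.1753 d.
C = 1.122·exp(−0.52·0.1753) = 1.122·0.9129 = 1.024 mg/L.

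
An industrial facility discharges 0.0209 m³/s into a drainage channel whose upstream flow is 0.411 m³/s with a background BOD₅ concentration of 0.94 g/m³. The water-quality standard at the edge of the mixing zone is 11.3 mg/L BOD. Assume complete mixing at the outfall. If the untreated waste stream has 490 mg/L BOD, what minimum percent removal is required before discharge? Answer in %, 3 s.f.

56.1 %

Mass balance: 11.3·0.4319 = 0.0209·Cₑ + 0.411·0.94.
Cₑ = (4.88 − 0.3863) / 0.0209 = 215 mg/L.
Required removal = 1 − 215/490 = 56.12 %.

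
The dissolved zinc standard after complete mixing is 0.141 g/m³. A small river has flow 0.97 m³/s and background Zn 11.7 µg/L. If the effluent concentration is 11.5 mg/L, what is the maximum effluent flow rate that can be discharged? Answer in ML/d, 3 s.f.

0.954 ML/d

11.7 µg/L = 0.0117 mg/L.
Mass balance at complete mixing: C_std·(Q_w + Q_r) = Q_w·C_e + Q_r·C_b.
Rearranging, Q_w = Q_r·(C_std − C_b)/(C_e − C_std) = 0.97·(0.141 − 0.0117) / (11.5 − 0.141) = 0.01104 m³/s.
= 0.954 ML/d.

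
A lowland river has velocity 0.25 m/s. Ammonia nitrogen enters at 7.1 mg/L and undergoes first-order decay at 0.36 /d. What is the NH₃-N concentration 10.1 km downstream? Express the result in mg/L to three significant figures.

Travel time t = 10.1 km / 0.25 m/s = 1.01e+04/0.25 = 4.04e+04 s = 0.4676 d.
First-order decay: C = 7.1·exp(−0.36·0.4676) = 7.1·0.8451 = 6 mg/L.

6.00 mg/L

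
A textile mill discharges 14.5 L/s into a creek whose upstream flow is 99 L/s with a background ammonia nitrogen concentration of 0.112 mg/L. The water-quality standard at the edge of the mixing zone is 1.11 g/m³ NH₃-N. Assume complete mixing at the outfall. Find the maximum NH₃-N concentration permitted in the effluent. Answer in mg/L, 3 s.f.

7.92 mg/L

14.5 L/s = 0.0145 m³/s.
99 L/s = 0.099 m³/s.
Mass balance: 1.11·0.1135 = 0.0145·Cₑ + 0.099·0.112.
Cₑ = (0.126 − 0.01109) / 0.0145 = 7.924 mg/L.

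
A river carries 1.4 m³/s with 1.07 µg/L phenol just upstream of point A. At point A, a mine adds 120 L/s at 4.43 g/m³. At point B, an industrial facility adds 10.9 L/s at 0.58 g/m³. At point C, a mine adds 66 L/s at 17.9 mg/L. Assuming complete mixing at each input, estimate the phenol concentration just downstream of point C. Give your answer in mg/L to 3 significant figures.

1.07 µg/L = 0.00107 mg/L.
120 L/s = 0.12 m³/s.
After input A: C = (1.4·0.00107 + 0.12·4.43) / 1.52 = 0.3507 mg/L.
10.9 L/s = 0.0109 m³/s.
After input B: C = (1.52·0.3507 + 0.0109·0.58) / 1.531 = 0.3524 mg/L.
66 L/s = 0.066 m³/s.
After input C: C = (1.531·0.3524 + 0.066·17.9) / 1.597 = 1.078 mg/L.

1.08 mg/L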